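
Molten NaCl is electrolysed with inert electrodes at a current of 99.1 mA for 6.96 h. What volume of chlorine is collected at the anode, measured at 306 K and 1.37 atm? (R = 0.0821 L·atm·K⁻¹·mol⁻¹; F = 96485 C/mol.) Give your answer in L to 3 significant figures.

Charge passed = 0.0991 × 25056 = 2483 C
Moles of electrons = 2483 / 96485 = 0.02573 mol
2Cl⁻ → Cl₂ + 2e⁻, so n(Cl₂) = 0.02573 / 2 = 0.01287 mol
V = nRT/P = 0.01287 × 0.0821 × 306 / 1.37 = 0.2360 L

0.236 L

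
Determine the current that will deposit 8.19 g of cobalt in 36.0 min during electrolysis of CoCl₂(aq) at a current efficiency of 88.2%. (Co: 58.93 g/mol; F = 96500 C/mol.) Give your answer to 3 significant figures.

n(Co) = 8.19 / 58.93 = 0.1390 mol
Co²⁺ + 2e⁻ → Co, so n(e⁻) = 2 × 0.1390 = 0.2780 mol
Q = 0.2780 × 96500 / 0.882 = 30420 C
I = Q / t = 30420 / 2160 s = 14.1 A

14.1 A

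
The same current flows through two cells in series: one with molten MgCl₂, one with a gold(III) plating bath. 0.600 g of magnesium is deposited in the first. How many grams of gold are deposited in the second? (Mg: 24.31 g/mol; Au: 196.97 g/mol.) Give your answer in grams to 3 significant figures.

3.24 g

n(Mg) = 0.600 / 24.31 = 0.02468 mol
Mg²⁺ + 2e⁻ → Mg, so n(e⁻) = 2 × 0.02468 = 0.04936 mol
The cells are in series, so the same charge (and hence the same n(e⁻) = 0.04936 mol) passes through both.
Au³⁺ + 3e⁻ → Au, so n(Au) = 0.04936 / 3 = 0.01645 mol
m(Au) = 0.01645 × 196.97 = 3.24 g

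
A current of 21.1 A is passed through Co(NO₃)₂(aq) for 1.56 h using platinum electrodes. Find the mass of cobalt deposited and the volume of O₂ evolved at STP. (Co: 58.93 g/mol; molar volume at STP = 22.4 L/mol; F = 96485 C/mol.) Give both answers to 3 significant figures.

36.2 g Co; 6.88 L O₂

Q = 21.1 × 5616 = 1.185×10^5 C; n(e⁻) = 1.185×10^5 / 96485 = 1.228 mol
Cathode: Co²⁺ + 2e⁻ → Co → n(Co) = 1.228/2 = 0.6140 mol → 36.2 g
Anode: 2H₂O → O₂ + 4H⁺ + 4e⁻ → n(O₂) = 1.228/4 = 0.3070 mol → 6.88 L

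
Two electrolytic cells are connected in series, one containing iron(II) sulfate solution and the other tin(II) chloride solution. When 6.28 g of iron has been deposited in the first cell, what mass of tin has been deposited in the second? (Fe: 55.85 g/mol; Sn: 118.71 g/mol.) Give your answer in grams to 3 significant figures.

13.3 g

n(Fe) = 6.28 / 55.85 = 0.1124 mol
Fe²⁺ + 2e⁻ → Fe, so n(e⁻) = 2 × 0.1124 = 0.2248 mol
Same current for the same time ⇒ same n(e⁻) = 0.2248 mol in both cells.
Sn²⁺ + 2e⁻ → Sn, so n(Sn) = 0.2248 / 2 = 0.1124 mol
m(Sn) = 0.1124 × 118.71 = 13.3 g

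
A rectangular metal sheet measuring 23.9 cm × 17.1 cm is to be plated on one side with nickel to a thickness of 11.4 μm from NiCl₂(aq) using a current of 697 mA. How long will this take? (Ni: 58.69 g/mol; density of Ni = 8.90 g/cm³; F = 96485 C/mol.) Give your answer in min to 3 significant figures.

326 min

Plated area = 23.9 × 17.1 = 408.7 cm²
Volume = 408.7 × 11.4×10⁻⁴ cm = 0.4659 cm³
m(Ni) = 0.4659 × 8.90 = 4.147 g
n(Ni) = 4.147 / 58.69 = 0.07066 mol; n(e⁻) = 2 × 0.07066 = 0.1413 mol
Q = 0.1413 × 96485 = 13630 C
t = 13630 / 0.697 = 19560 s = 326 min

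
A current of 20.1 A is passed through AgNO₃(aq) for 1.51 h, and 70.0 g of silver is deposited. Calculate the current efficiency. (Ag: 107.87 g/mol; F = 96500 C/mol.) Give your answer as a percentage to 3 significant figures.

Q = 20.1 × 5436 = 1.093×10^5 C
n(e⁻) = 1.093×10^5 / 96500 = 1.133 mol
Ag⁺ + e⁻ → Ag, so theoretical n(Ag) = 1.133 mol → 122.2 g
Efficiency = 70.0 / 122.2 = 0.5728 = 57.3%

57.3%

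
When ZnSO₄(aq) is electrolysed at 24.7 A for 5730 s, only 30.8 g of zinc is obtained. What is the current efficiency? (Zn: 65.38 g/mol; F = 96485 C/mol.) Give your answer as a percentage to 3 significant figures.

Q = 24.7 × 5730 = 1.415×10^5 C
n(e⁻) = 1.415×10^5 / 96485 = 1.467 mol
Zn²⁺ + 2e⁻ → Zn, so theoretical n(Zn) = 0.7335 mol → 47.96 g
Efficiency = 30.8 / 47.96 = 0.6422 = 64.2%

64.2%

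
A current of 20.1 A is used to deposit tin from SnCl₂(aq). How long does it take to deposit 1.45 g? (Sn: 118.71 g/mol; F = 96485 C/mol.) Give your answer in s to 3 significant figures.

117 s

n(Sn) = 1.45 / 118.71 = 0.01221 mol
Sn²⁺ + 2e⁻ → Sn, so n(e⁻) = 2 × 0.01221 = 0.02442 mol
Q = 0.02442 × 96485 = 2356 C
t = Q / I = 2356 / 20.1 = 117.2 s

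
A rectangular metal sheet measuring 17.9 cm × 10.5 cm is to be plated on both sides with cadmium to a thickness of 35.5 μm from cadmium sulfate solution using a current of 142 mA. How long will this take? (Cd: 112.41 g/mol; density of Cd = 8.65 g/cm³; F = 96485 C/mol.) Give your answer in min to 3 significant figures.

2330 min

Plated area = 2 × 17.9 × 10.5 = 375.9 cm²
Volume = 375.9 × 35.5×10⁻⁴ cm = 1.334 cm³
m(Cd) = 1.334 × 8.65 = 11.54 g
n(Cd) = 11.54 / 112.41 = 0.1027 mol; n(e⁻) = 2 × 0.1027 = 0.2054 mol
Q = 0.2054 × 96485 = 19820 C
t = 19820 / 0.142 = 1.396×10^5 s = 2330 min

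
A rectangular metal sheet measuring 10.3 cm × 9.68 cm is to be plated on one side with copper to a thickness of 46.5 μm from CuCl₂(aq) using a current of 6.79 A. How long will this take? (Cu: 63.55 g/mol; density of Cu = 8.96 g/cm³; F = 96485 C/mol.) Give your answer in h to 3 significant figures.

0.516 h

Plated area = 10.3 × 9.68 = 99.70 cm²
Volume = 99.70 × 46.5×10⁻⁴ cm = 0.4636 cm³
m(Cu) = 0.4636 × 8.96 = 4.154 g
n(Cu) = 4.154 / 63.55 = 0.06537 mol; n(e⁻) = 2 × 0.06537 = 0.1307 mol
Q = 0.1307 × 96485 = 12610 C
t = 12610 / 6.79 = 1857 s = 0.516 h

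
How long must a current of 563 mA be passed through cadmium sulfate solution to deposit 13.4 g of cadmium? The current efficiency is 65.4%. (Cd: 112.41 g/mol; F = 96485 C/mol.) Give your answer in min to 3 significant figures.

n(Cd) = 13.4 / 112.41 = 0.1192 mol
Cd²⁺ + 2e⁻ → Cd, so n(e⁻) = 2 × 0.1192 = 0.2384 mol
Q = 0.2384 × 96485 / 0.654 = 35170 C
t = Q / I = 35170 / 0.563 = 62470 s = 1040 min

1040 min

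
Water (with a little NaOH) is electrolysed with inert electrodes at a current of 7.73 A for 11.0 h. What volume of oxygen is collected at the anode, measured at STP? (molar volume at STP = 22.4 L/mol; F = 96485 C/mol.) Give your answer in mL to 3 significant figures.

Q = It = 7.73 × 39600 = 3.061×10^5 C
n(e⁻) = Q/F = 3.061×10^5/96485 = 3.173 mol
2H₂O → O₂ + 4H⁺ + 4e⁻, so n(O₂) = 3.173 / 4 = 0.7933 mol
V = 0.7933 × 22.4 = 17.77 L
= 17800 mL

17800 mL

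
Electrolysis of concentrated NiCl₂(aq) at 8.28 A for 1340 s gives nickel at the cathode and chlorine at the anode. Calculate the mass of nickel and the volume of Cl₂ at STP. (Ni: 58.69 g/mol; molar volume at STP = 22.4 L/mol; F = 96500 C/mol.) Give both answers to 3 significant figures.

3.37 g Ni; 1.29 L Cl₂

Q = 8.28 × 1340 = 11100 C; n(e⁻) = 11100 / 96500 = 0.1150 mol
Cathode: Ni²⁺ + 2e⁻ → Ni → n(Ni) = 0.1150/2 = 0.05750 mol → 3.37 g
Anode: 2Cl⁻ → Cl₂ + 2e⁻ → n(Cl₂) = 0.1150/2 = 0.05750 mol → 1.29 L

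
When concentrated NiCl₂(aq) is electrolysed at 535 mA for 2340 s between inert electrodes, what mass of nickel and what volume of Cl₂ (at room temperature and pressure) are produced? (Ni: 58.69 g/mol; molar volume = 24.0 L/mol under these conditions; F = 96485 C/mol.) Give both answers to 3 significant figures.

0.381 g Ni; 0.156 L Cl₂

Q = 0.535 × 2340 = 1252 C; n(e⁻) = 1252 / 96485 = 0.01298 mol
Cathode: Ni²⁺ + 2e⁻ → Ni → n(Ni) = 0.01298/2 = 0.006490 mol → 0.381 g
Anode: 2Cl⁻ → Cl₂ + 2e⁻ → n(Cl₂) = 0.01298/2 = 0.006490 mol → 0.156 L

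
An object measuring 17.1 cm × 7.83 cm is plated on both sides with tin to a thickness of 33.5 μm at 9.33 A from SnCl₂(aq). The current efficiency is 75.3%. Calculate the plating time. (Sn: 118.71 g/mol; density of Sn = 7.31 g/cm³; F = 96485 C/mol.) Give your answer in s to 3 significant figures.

Plated area = 2 × 17.1 × 7.83 = 267.8 cm²
Volume = 267.8 × 33.5×10⁻⁴ cm = 0.8971 cm³
m(Sn) = 0.8971 × 7.31 = 6.558 g
n(Sn) = 6.558 / 118.71 = 0.05524 mol; n(e⁻) = 2 × 0.05524 = 0.1105 mol
Q = 0.1105 × 96485 / 0.753 = 14160 C
t = 14160 / 9.33 = 1518 s

1520 s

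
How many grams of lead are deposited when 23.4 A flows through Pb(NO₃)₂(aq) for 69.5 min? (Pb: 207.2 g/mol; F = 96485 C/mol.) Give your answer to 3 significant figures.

105 g

Q = 23.4 A × 4170 s = 97580 C
n(e⁻) = Q/F = 97580/96485 = 1.011 mol
Pb²⁺ + 2e⁻ → Pb, so n(Pb) = 1.011 / 2 = 0.5055 mol
m = 0.5055 × 207.2 = 105 g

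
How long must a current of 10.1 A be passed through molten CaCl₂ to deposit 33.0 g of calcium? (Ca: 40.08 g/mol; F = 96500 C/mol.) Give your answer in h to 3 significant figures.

n(Ca) = 33.0 / 40.08 = 0.8234 mol
Ca²⁺ + 2e⁻ → Ca, so n(e⁻) = 2 × 0.8234 = 1.647 mol
Q = 1.647 × 96500 = 1.589×10^5 C
t = Q / I = 1.589×10^5 / 10.1 = 15730 s = 4.37 h

4.37 h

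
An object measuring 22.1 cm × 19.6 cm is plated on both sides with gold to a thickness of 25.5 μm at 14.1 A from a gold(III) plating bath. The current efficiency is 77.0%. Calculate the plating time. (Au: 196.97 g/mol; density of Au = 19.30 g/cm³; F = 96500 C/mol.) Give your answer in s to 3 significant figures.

5770 s

Plated area = 2 × 22.1 × 19.6 = 866.3 cm²
Volume = 866.3 × 25.5×10⁻⁴ cm = 2.209 cm³
m(Au) = 2.209 × 19.30 = 42.63 g
n(Au) = 42.63 / 196.97 = 0.2164 mol; n(e⁻) = 3 × 0.2164 = 0.6492 mol
Q = 0.6492 × 96500 / 0.770 = 81360 C
t = 81360 / 14.1 = 5770 s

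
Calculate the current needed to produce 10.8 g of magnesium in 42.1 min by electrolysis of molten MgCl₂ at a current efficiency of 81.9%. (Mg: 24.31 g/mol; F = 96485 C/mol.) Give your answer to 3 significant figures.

41.4 A

n(Mg) = 10.8 / 24.31 = 0.4443 mol
Mg²⁺ + 2e⁻ → Mg, so n(e⁻) = 2 × 0.4443 = 0.8886 mol
Q = 0.8886 × 96485 / 0.819 = 1.047×10^5 C
I = Q / t = 1.047×10^5 / 2526 s = 41.4 A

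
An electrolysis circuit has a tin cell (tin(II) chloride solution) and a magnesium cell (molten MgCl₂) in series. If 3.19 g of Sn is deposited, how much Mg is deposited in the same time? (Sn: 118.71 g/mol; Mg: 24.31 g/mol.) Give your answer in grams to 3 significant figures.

0.653 g

n(Sn) = 3.19 / 118.71 = 0.02687 mol
Sn²⁺ + 2e⁻ → Sn, so n(e⁻) = 2 × 0.02687 = 0.05374 mol
In series, the same 0.05374 mol of electrons flows through the second cell.
Mg²⁺ + 2e⁻ → Mg, so n(Mg) = 0.05374 / 2 = 0.02687 mol
m(Mg) = 0.02687 × 24.31 = 0.653 g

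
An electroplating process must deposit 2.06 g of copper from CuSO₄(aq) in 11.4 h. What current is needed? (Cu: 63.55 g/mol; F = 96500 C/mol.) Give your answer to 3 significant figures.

0.152 A

n(Cu) = 2.06 / 63.55 = 0.03242 mol
Cu²⁺ + 2e⁻ → Cu, so n(e⁻) = 2 × 0.03242 = 0.06484 mol
Q = 0.06484 × 96500 = 6257 C
I = Q / t = 6257 / 41040 s = 0.152 A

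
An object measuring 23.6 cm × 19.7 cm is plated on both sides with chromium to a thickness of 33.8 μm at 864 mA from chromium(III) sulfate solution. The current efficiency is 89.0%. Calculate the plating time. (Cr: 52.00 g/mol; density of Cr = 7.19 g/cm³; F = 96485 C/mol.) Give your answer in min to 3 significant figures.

Plated area = 2 × 23.6 × 19.7 = 929.8 cm²
Volume = 929.8 × 33.8×10⁻⁴ cm = 3.143 cm³
m(Cr) = 3.143 × 7.19 = 22.60 g
n(Cr) = 22.60 / 52.00 = 0.4346 mol; n(e⁻) = 3 × 0.4346 = 1.304 mol
Q = 1.304 × 96485 / 0.890 = 1.414×10^5 C
t = 1.414×10^5 / 0.864 = 1.637×10^5 s = 2730 min

2730 min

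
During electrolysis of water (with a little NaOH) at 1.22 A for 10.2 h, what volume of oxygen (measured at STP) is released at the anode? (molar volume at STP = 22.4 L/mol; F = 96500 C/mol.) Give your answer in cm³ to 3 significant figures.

Q = It = 1.22 × 36720 = 44800 C
Moles of electrons = 44800 / 96500 = 0.4642 mol
2H₂O → O₂ + 4H⁺ + 4e⁻, so n(O₂) = 0.4642 / 4 = 0.1161 mol
V = 0.1161 × 22.4 = 2.601 L
= 2600 cm³

2600 cm³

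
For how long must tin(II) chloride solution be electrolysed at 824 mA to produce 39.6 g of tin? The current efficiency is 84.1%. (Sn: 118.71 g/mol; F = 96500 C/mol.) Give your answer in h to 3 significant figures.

n(Sn) = 39.6 / 118.71 = 0.3336 mol
Sn²⁺ + 2e⁻ → Sn, so n(e⁻) = 2 × 0.3336 = 0.6672 mol
Q = 0.6672 × 96500 / 0.841 = 76560 C
t = Q / I = 76560 / 0.824 = 92910 s = 25.8 h

25.8 h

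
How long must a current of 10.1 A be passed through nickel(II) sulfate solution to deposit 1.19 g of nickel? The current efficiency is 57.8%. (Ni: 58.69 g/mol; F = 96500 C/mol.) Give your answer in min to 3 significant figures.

11.2 min

n(Ni) = 1.19 / 58.69 = 0.02028 mol
Ni²⁺ + 2e⁻ → Ni, so n(e⁻) = 2 × 0.02028 = 0.04056 mol
Q = 0.04056 × 96500 / 0.578 = 6772 C
t = Q / I = 6772 / 10.1 = 670.5 s = 11.2 min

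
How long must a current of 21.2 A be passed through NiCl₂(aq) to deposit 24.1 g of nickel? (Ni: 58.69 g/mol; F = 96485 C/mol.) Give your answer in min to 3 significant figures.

62.3 min

n(Ni) = 24.1 / 58.69 = 0.4106 mol
Ni²⁺ + 2e⁻ → Ni, so n(e⁻) = 2 × 0.4106 = 0.8212 mol
Q = 0.8212 × 96485 = 79230 C
t = Q / I = 79230 / 21.2 = 3737 s = 62.3 min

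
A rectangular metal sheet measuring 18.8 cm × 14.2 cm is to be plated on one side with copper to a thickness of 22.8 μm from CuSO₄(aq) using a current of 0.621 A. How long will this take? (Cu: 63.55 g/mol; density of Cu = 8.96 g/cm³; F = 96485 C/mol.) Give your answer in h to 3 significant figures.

7.41 h

Plated area = 18.8 × 14.2 = 267.0 cm²
Volume = 267.0 × 22.8×10⁻⁴ cm = 0.6088 cm³
m(Cu) = 0.6088 × 8.96 = 5.455 g
n(Cu) = 5.455 / 63.55 = 0.08584 mol; n(e⁻) = 2 × 0.08584 = 0.1717 mol
Q = 0.1717 × 96485 = 16570 C
t = 16570 / 0.621 = 26680 s = 7.41 h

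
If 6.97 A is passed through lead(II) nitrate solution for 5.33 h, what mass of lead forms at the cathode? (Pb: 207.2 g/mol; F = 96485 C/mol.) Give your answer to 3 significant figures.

144 g

Charge passed = 6.97 × 19188 = 1.337×10^5 C
n(e⁻) = 1.337×10^5 / 96485 = 1.386 mol
Pb²⁺ + 2e⁻ → Pb, so n(Pb) = 1.386 / 2 = 0.6930 mol
m = 0.6930 × 207.2 = 144 g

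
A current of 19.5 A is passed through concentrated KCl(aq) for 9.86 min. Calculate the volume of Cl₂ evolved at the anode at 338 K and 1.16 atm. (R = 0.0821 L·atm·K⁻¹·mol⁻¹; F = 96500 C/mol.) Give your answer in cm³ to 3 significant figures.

Charge passed = 19.5 × 591.6 = 11540 C
n(e⁻) = 11540 / 96500 = 0.1196 mol
2Cl⁻ → Cl₂ + 2e⁻, so n(Cl₂) = 0.1196 / 2 = 0.05980 mol
V = nRT/P = 0.05980 × 0.0821 × 338 / 1.16 = 1.431 L
= 1430 cm³

1430 cm³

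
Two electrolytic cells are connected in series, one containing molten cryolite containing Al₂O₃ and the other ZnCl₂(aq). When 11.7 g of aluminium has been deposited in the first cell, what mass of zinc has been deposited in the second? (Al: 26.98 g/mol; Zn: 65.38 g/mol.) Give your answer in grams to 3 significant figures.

42.5 g

n(Al) = 11.7 / 26.98 = 0.4337 mol
Al³⁺ + 3e⁻ → Al, so n(e⁻) = 3 × 0.4337 = 1.301 mol
The cells are in series, so the same charge (and hence the same n(e⁻) = 1.301 mol) passes through both.
Zn²⁺ + 2e⁻ → Zn, so n(Zn) = 1.301 / 2 = 0.6505 mol
m(Zn) = 0.6505 × 65.38 = 42.5 g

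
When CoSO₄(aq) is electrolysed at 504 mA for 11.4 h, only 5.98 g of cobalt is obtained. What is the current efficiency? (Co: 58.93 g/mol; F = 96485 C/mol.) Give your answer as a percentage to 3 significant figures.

94.7%

Q = 0.504 × 41040 = 20680 C
n(e⁻) = 20680 / 96485 = 0.2143 mol
Co²⁺ + 2e⁻ → Co, so theoretical n(Co) = 0.1072 mol → 6.317 g
Efficiency = 5.98 / 6.317 = 0.9467 = 94.7%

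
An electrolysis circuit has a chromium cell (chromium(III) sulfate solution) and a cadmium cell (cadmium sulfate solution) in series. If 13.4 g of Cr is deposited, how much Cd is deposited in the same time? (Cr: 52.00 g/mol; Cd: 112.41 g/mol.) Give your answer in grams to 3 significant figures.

n(Cr) = 13.4 / 52.00 = 0.2577 mol
Cr³⁺ + 3e⁻ → Cr, so n(e⁻) = 3 × 0.2577 = 0.7731 mol
Same current for the same time ⇒ same n(e⁻) = 0.7731 mol in both cells.
Cd²⁺ + 2e⁻ → Cd, so n(Cd) = 0.7731 / 2 = 0.3866 mol
m(Cd) = 0.3866 × 112.41 = 43.5 g

43.5 g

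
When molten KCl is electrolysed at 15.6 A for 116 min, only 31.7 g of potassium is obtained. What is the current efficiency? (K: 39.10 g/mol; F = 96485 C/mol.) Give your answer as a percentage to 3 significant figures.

72.0%

Q = 15.6 × 6960 = 1.086×10^5 C
n(e⁻) = 1.086×10^5 / 96485 = 1.126 mol
K⁺ + e⁻ → K, so theoretical n(K) = 1.126 mol → 44.03 g
Efficiency = 31.7 / 44.03 = 0.7200 = 72.0%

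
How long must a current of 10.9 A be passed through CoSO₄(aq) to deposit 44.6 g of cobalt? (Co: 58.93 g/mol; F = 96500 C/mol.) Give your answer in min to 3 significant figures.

n(Co) = 44.6 / 58.93 = 0.7568 mol
Co²⁺ + 2e⁻ → Co, so n(e⁻) = 2 × 0.7568 = 1.514 mol
Q = 1.514 × 96500 = 1.461×10^5 C
t = Q / I = 1.461×10^5 / 10.9 = 13400 s = 223 min

223 min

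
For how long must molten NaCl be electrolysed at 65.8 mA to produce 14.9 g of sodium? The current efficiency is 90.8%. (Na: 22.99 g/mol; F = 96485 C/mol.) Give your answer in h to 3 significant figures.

291 h

n(Na) = 14.9 / 22.99 = 0.6481 mol
Na⁺ + e⁻ → Na, so n(e⁻) = 0.6481 mol
Q = 0.6481 × 96485 / 0.908 = 68870 C
t = Q / I = 68870 / 0.0658 = 1.047×10^6 s = 291 h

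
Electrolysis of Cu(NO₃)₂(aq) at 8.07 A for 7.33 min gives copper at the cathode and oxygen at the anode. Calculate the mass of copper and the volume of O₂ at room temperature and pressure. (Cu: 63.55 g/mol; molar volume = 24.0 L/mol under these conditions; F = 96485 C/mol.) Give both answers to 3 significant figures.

1.17 g Cu; 0.221 L O₂

Q = 8.07 × 439.8 = 3549 C; n(e⁻) = 3549 / 96485 = 0.03678 mol
Cathode: Cu²⁺ + 2e⁻ → Cu → n(Cu) = 0.03678/2 = 0.01839 mol → 1.17 g
Anode: 2H₂O → O₂ + 4H⁺ + 4e⁻ → n(O₂) = 0.03678/4 = 0.009195 mol → 0.221 L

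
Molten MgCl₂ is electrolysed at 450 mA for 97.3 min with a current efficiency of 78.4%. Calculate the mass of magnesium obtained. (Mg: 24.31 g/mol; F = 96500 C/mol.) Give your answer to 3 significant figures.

Q = 0.450 × 5838 = 2627 C
n(e⁻) = 2627 / 96500 = 0.02722 mol
Mg²⁺ + 2e⁻ → Mg, so theoretical m(Mg) = 0.01361 × 24.31 = 0.3309 g
Actual mass = 78.4% × 0.3309 = 0.259 g

0.259 g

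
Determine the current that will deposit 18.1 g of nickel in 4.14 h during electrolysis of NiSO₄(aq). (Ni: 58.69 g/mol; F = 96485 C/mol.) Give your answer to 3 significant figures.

3.99 A

n(Ni) = 18.1 / 58.69 = 0.3084 mol
Ni²⁺ + 2e⁻ → Ni, so n(e⁻) = 2 × 0.3084 = 0.6168 mol
Q = 0.6168 × 96485 = 59510 C
I = Q / t = 59510 / 14904 s = 3.99 A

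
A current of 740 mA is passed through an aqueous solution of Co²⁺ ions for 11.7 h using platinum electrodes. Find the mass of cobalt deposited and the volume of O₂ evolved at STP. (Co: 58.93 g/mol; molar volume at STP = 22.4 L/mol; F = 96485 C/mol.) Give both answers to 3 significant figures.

Q = 0.740 × 42120 = 31170 C; n(e⁻) = 31170 / 96485 = 0.3231 mol
Cathode: Co²⁺ + 2e⁻ → Co → n(Co) = 0.3231/2 = 0.1616 mol → 9.52 g
Anode: 2H₂O → O₂ + 4H⁺ + 4e⁻ → n(O₂) = 0.3231/4 = 0.08078 mol → 1.81 L

9.52 g Co; 1.81 L O₂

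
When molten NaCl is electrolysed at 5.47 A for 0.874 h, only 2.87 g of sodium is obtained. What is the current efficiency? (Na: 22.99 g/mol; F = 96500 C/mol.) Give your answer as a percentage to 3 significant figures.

Q = 5.47 × 3146.4 = 17210 C
n(e⁻) = 17210 / 96500 = 0.1783 mol
Na⁺ + e⁻ → Na, so theoretical n(Na) = 0.1783 mol → 4.099 g
Efficiency = 2.87 / 4.099 = 0.7002 = 70.0%

70.0%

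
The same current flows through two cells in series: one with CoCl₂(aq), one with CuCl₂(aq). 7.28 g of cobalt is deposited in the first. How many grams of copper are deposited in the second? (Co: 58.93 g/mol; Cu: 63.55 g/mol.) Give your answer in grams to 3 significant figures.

n(Co) = 7.28 / 58.93 = 0.1235 mol
Co²⁺ + 2e⁻ → Co, so n(e⁻) = 2 × 0.1235 = 0.2470 mol
Same current for the same time ⇒ same n(e⁻) = 0.2470 mol in both cells.
Cu²⁺ + 2e⁻ → Cu, so n(Cu) = 0.2470 / 2 = 0.1235 mol
m(Cu) = 0.1235 × 63.55 = 7.85 g

7.85 g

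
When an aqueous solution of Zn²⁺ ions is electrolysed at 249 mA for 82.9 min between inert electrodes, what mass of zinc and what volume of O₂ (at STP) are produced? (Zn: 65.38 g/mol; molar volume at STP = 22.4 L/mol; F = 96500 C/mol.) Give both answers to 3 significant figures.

0.420 g Zn; 0.0719 L O₂

Q = 0.249 × 4974 = 1239 C; n(e⁻) = 1239 / 96500 = 0.01284 mol
Cathode: Zn²⁺ + 2e⁻ → Zn → n(Zn) = 0.01284/2 = 0.006420 mol → 0.420 g
Anode: 2H₂O → O₂ + 4H⁺ + 4e⁻ → n(O₂) = 0.01284/4 = 0.003210 mol → 0.0719 L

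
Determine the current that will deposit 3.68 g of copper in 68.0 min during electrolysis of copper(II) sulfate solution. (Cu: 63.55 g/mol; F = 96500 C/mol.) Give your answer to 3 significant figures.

n(Cu) = 3.68 / 63.55 = 0.05791 mol
Cu²⁺ + 2e⁻ → Cu, so n(e⁻) = 2 × 0.05791 = 0.1158 mol
Q = 0.1158 × 96500 = 11170 C
I = Q / t = 11170 / 4080 s = 2.74 A

2.74 A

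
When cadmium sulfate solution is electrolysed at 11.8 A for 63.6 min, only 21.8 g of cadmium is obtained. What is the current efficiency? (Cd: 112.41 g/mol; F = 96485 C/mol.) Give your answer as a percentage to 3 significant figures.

83.1%

Q = 11.8 × 3816 = 45030 C
n(e⁻) = 45030 / 96485 = 0.4667 mol
Cd²⁺ + 2e⁻ → Cd, so theoretical n(Cd) = 0.2334 mol → 26.24 g
Efficiency = 21.8 / 26.24 = 0.8308 = 83.1%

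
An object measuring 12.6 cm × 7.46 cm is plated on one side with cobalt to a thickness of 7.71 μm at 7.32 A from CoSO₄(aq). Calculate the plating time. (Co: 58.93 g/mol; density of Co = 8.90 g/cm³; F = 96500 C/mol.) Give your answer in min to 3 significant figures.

Plated area = 12.6 × 7.46 = 94.00 cm²
Volume = 94.00 × 7.71×10⁻⁴ cm = 0.07247 cm³
m(Co) = 0.07247 × 8.90 = 0.6450 g
n(Co) = 0.6450 / 58.93 = 0.01095 mol; n(e⁻) = 2 × 0.01095 = 0.02190 mol
Q = 0.02190 × 96500 = 2113 C
t = 2113 / 7.32 = 288.7 s = 4.81 min

4.81 min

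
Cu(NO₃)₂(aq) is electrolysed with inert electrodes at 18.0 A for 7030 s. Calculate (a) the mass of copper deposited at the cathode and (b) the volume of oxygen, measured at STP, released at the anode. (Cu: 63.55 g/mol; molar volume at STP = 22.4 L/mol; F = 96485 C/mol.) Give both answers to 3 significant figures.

Q = 18.0 × 7030 = 1.265×10^5 C; n(e⁻) = 1.265×10^5 / 96485 = 1.311 mol
Cathode: Cu²⁺ + 2e⁻ → Cu → n(Cu) = 1.311/2 = 0.6555 mol → 41.7 g
Anode: 2H₂O → O₂ + 4H⁺ + 4e⁻ → n(O₂) = 1.311/4 = 0.3278 mol → 7.34 L

41.7 g Cu; 7.34 L O₂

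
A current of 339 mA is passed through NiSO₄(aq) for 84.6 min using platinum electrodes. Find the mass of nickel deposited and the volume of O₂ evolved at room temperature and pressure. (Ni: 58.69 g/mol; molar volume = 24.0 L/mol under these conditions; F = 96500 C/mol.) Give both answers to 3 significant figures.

Q = 0.339 × 5076 = 1721 C; n(e⁻) = 1721 / 96500 = 0.01783 mol
Cathode: Ni²⁺ + 2e⁻ → Ni → n(Ni) = 0.01783/2 = 0.008915 mol → 0.523 g
Anode: 2H₂O → O₂ + 4H⁺ + 4e⁻ → n(O₂) = 0.01783/4 = 0.004458 mol → 0.107 L

0.523 g Ni; 0.107 L O₂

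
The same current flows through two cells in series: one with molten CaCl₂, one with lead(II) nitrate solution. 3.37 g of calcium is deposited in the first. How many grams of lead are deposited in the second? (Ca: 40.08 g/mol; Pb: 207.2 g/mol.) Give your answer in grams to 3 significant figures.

n(Ca) = 3.37 / 40.08 = 0.08408 mol
Ca²⁺ + 2e⁻ → Ca, so n(e⁻) = 2 × 0.08408 = 0.1682 mol
In series, the same 0.1682 mol of electrons flows through the second cell.
Pb²⁺ + 2e⁻ → Pb, so n(Pb) = 0.1682 / 2 = 0.08410 mol
m(Pb) = 0.08410 × 207.2 = 17.4 g

17.4 g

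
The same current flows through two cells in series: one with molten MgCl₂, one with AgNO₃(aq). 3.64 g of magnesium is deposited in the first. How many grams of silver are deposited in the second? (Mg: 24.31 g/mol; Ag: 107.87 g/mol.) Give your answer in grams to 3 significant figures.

32.3 g

n(Mg) = 3.64 / 24.31 = 0.1497 mol
Mg²⁺ + 2e⁻ → Mg, so n(e⁻) = 2 × 0.1497 = 0.2994 mol
In series, the same 0.2994 mol of electrons flows through the second cell.
Ag⁺ + e⁻ → Ag, so n(Ag) = 0.2994 mol
m(Ag) = 0.2994 × 107.87 = 32.3 g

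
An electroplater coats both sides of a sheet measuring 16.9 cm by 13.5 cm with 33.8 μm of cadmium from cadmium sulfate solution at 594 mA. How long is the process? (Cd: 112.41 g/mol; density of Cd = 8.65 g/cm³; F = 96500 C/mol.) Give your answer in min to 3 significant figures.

643 min

Plated area = 2 × 16.9 × 13.5 = 456.3 cm²
Volume = 456.3 × 33.8×10⁻⁴ cm = 1.542 cm³
m(Cd) = 1.542 × 8.65 = 13.34 g
n(Cd) = 13.34 / 112.41 = 0.1187 mol; n(e⁻) = 2 × 0.1187 = 0.2374 mol
Q = 0.2374 × 96500 = 22910 C
t = 22910 / 0.594 = 38570 s = 643 min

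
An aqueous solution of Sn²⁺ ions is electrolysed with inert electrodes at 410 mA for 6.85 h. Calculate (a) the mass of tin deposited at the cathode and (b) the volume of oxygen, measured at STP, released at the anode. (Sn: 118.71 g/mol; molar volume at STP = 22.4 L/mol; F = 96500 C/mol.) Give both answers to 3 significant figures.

6.22 g Sn; 0.587 L O₂

Q = 0.410 × 24660 = 10110 C; n(e⁻) = 10110 / 96500 = 0.1048 mol
Cathode: Sn²⁺ + 2e⁻ → Sn → n(Sn) = 0.1048/2 = 0.05240 mol → 6.22 g
Anode: 2H₂O → O₂ + 4H⁺ + 4e⁻ → n(O₂) = 0.1048/4 = 0.02620 mol → 0.587 L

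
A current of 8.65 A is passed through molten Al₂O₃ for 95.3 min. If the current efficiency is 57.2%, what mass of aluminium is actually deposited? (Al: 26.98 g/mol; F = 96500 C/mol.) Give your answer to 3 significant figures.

2.64 g

Q = 8.65 × 5718 = 49460 C
n(e⁻) = 49460 / 96500 = 0.5125 mol
Al³⁺ + 3e⁻ → Al, so theoretical m(Al) = 0.1708 × 26.98 = 4.608 g
Actual mass = 57.2% × 4.608 = 2.64 g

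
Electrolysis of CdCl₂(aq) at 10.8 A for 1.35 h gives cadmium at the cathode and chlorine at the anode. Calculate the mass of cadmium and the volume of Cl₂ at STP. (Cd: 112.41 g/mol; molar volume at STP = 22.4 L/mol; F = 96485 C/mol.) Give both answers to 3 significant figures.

Q = 10.8 × 4860 = 52490 C; n(e⁻) = 52490 / 96485 = 0.5440 mol
Cathode: Cd²⁺ + 2e⁻ → Cd → n(Cd) = 0.5440/2 = 0.2720 mol → 30.6 g
Anode: 2Cl⁻ → Cl₂ + 2e⁻ → n(Cl₂) = 0.5440/2 = 0.2720 mol → 6.09 L

30.6 g Cd; 6.09 L Cl₂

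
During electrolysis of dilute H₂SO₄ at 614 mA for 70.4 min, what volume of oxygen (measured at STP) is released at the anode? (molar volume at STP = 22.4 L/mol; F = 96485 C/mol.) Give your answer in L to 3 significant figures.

Q = 0.614 A × 4224 s = 2594 C
n(e⁻) = Q/F = 2594/96485 = 0.02689 mol
2H₂O → O₂ + 4H⁺ + 4e⁻, so n(O₂) = 0.02689 / 4 = 0.006723 mol
V = 0.006723 × 22.4 = 0.1506 L

0.151 L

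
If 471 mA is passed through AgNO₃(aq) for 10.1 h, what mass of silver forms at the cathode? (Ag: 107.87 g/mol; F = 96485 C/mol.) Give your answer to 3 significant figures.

19.1 g

Q = 0.471 A × 36360 s = 17130 C
Moles of electrons = 17130 / 96485 = 0.1775 mol
Ag⁺ + e⁻ → Ag, so n(Ag) = 0.1775 mol
m = 0.1775 × 107.87 = 19.1 g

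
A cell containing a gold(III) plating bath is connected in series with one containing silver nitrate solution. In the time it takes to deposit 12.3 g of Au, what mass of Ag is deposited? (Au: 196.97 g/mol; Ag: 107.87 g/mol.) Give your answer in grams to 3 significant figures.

n(Au) = 12.3 / 196.97 = 0.06245 mol
Au³⁺ + 3e⁻ → Au, so n(e⁻) = 3 × 0.06245 = 0.1874 mol
In series, the same 0.1874 mol of electrons flows through the second cell.
Ag⁺ + e⁻ → Ag, so n(Ag) = 0.1874 mol
m(Ag) = 0.1874 × 107.87 = 20.2 g

20.2 g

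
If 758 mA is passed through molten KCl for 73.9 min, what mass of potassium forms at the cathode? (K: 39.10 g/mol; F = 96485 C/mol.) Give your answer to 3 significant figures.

1.36 g

Q = 0.758 A × 4434 s = 3361 C
Moles of electrons = 3361 / 96485 = 0.03483 mol
K⁺ + e⁻ → K, so n(K) = 0.03483 mol
m = 0.03483 × 39.10 = 1.36 g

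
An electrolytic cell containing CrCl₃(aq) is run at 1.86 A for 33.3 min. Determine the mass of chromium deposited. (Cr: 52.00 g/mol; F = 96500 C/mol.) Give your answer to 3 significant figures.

Q = It = 1.86 × 1998 = 3716 C
n(e⁻) = Q/F = 3716/96500 = 0.03851 mol
Cr³⁺ + 3e⁻ → Cr, so n(Cr) = 0.03851 / 3 = 0.01284 mol
m = 0.01284 × 52.00 = 0.668 g

0.668 g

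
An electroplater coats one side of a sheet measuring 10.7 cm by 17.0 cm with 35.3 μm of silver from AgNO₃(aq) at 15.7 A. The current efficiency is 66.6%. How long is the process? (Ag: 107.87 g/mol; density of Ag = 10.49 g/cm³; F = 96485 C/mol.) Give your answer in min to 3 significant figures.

9.60 min

Plated area = 10.7 × 17.0 = 181.9 cm²
Volume = 181.9 × 35.3×10⁻⁴ cm = 0.6421 cm³
m(Ag) = 0.6421 × 10.49 = 6.736 g
n(Ag) = 6.736 / 107.87 = 0.06245 mol; n(e⁻) = 0.06245 mol
Q = 0.06245 × 96485 / 0.666 = 9047 C
t = 9047 / 15.7 = 576.2 s = 9.60 min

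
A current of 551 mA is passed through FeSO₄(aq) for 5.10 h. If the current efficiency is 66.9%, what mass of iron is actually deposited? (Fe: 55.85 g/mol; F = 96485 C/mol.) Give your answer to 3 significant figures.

1.96 g

Q = 0.551 × 18360 = 10120 C
n(e⁻) = 10120 / 96485 = 0.1049 mol
Fe²⁺ + 2e⁻ → Fe, so theoretical m(Fe) = 0.05245 × 55.85 = 2.929 g
Actual mass = 66.9% × 2.929 = 1.96 g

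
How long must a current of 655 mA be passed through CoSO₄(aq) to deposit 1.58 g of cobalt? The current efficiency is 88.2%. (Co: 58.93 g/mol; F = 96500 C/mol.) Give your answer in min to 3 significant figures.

n(Co) = 1.58 / 58.93 = 0.02681 mol
Co²⁺ + 2e⁻ → Co, so n(e⁻) = 2 × 0.02681 = 0.05362 mol
Q = 0.05362 × 96500 / 0.882 = 5867 C
t = Q / I = 5867 / 0.655 = 8957 s = 149 min

149 min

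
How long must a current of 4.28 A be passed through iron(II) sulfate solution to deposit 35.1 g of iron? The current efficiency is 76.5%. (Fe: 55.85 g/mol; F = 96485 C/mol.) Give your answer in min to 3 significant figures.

n(Fe) = 35.1 / 55.85 = 0.6285 mol
Fe²⁺ + 2e⁻ → Fe, so n(e⁻) = 2 × 0.6285 = 1.257 mol
Q = 1.257 × 96485 / 0.765 = 1.585×10^5 C
t = Q / I = 1.585×10^5 / 4.28 = 37030 s = 617 min

617 min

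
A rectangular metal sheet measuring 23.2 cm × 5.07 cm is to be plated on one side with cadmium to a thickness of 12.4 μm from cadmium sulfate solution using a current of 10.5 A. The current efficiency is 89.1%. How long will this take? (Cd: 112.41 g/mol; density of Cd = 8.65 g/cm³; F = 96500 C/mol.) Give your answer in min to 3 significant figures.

3.86 min

Plated area = 23.2 × 5.07 = 117.6 cm²
Volume = 117.6 × 12.4×10⁻⁴ cm = 0.1458 cm³
m(Cd) = 0.1458 × 8.65 = 1.261 g
n(Cd) = 1.261 / 112.41 = 0.01122 mol; n(e⁻) = 2 × 0.01122 = 0.02244 mol
Q = 0.02244 × 96500 / 0.891 = 2430 C
t = 2430 / 10.5 = 231.4 s = 3.86 min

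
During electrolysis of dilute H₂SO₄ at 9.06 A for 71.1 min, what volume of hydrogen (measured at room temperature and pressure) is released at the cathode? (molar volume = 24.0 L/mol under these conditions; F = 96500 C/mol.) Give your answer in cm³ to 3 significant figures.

Q = 9.06 A × 4266 s = 38650 C
n(e⁻) = 38650 / 96500 = 0.4005 mol
2H⁺ + 2e⁻ → H₂, so n(H₂) = 0.4005 / 2 = 0.2003 mol
V = 0.2003 × 24.0 = 4.807 L
= 4810 cm³

4810 cm³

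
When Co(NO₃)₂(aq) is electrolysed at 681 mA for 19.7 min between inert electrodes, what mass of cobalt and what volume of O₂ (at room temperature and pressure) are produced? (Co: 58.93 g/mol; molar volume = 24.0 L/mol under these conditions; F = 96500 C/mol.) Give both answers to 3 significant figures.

Q = 0.681 × 1182 = 804.9 C; n(e⁻) = 804.9 / 96500 = 0.008341 mol
Cathode: Co²⁺ + 2e⁻ → Co → n(Co) = 0.008341/2 = 0.004171 mol → 0.246 g
Anode: 2H₂O → O₂ + 4H⁺ + 4e⁻ → n(O₂) = 0.008341/4 = 0.002085 mol → 0.0500 L

0.246 g Co; 0.0500 L O₂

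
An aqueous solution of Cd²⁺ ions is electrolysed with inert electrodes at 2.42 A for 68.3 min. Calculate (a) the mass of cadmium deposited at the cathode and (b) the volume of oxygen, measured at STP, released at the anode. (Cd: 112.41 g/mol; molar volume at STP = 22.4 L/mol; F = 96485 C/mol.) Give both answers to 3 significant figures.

Q = 2.42 × 4098 = 9917 C; n(e⁻) = 9917 / 96485 = 0.1028 mol
Cathode: Cd²⁺ + 2e⁻ → Cd → n(Cd) = 0.1028/2 = 0.05140 mol → 5.78 g
Anode: 2H₂O → O₂ + 4H⁺ + 4e⁻ → n(O₂) = 0.1028/4 = 0.02570 mol → 0.576 L

5.78 g Cd; 0.576 L O₂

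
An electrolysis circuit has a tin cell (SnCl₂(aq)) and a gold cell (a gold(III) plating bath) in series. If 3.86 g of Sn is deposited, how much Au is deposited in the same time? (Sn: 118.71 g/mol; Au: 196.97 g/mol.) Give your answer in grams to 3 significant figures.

n(Sn) = 3.86 / 118.71 = 0.03252 mol
Sn²⁺ + 2e⁻ → Sn, so n(e⁻) = 2 × 0.03252 = 0.06504 mol
Since the cells are in series, n(e⁻) in the Au cell is also 0.06504 mol.
Au³⁺ + 3e⁻ → Au, so n(Au) = 0.06504 / 3 = 0.02168 mol
m(Au) = 0.02168 × 196.97 = 4.27 g

4.27 g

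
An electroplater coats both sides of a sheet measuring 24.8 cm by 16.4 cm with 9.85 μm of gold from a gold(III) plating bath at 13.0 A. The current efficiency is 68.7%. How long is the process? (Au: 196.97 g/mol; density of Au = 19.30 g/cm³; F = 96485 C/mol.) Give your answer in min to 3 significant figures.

42.4 min

Plated area = 2 × 24.8 × 16.4 = 813.4 cm²
Volume = 813.4 × 9.85×10⁻⁴ cm = 0.8012 cm³
m(Au) = 0.8012 × 19.30 = 15.46 g
n(Au) = 15.46 / 196.97 = 0.07849 mol; n(e⁻) = 3 × 0.07849 = 0.2355 mol
Q = 0.2355 × 96485 / 0.687 = 33070 C
t = 33070 / 13.0 = 2544 s = 42.4 min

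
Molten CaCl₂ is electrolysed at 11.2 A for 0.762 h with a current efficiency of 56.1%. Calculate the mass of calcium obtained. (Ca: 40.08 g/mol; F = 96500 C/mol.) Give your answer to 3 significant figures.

3.58 g

Q = 11.2 × 2743.2 = 30720 C
n(e⁻) = 30720 / 96500 = 0.3183 mol
Ca²⁺ + 2e⁻ → Ca, so theoretical m(Ca) = 0.1592 × 40.08 = 6.381 g
Actual mass = 56.1% × 6.381 = 3.58 g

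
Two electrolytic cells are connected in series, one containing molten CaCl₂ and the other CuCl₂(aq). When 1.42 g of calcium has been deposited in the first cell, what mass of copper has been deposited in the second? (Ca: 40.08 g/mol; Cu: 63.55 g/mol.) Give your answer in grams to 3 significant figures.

2.25 g

n(Ca) = 1.42 / 40.08 = 0.03543 mol
Ca²⁺ + 2e⁻ → Ca, so n(e⁻) = 2 × 0.03543 = 0.07086 mol
The cells are in series, so the same charge (and hence the same n(e⁻) = 0.07086 mol) passes through both.
Cu²⁺ + 2e⁻ → Cu, so n(Cu) = 0.07086 / 2 = 0.03543 mol
m(Cu) = 0.03543 × 63.55 = 2.25 g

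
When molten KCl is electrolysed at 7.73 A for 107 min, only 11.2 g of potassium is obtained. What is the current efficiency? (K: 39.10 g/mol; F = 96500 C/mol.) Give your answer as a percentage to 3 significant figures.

Q = 7.73 × 6420 = 49630 C
n(e⁻) = 49630 / 96500 = 0.5143 mol
K⁺ + e⁻ → K, so theoretical n(K) = 0.5143 mol → 20.11 g
Efficiency = 11.2 / 20.11 = 0.5569 = 55.7%

55.7%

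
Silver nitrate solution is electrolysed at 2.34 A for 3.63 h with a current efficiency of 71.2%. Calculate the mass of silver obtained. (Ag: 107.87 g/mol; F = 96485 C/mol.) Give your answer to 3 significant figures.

24.3 g

Q = 2.34 × 13068 = 30580 C
n(e⁻) = 30580 / 96485 = 0.3169 mol
Ag⁺ + e⁻ → Ag, so theoretical m(Ag) = 0.3169 × 107.87 = 34.18 g
Actual mass = 71.2% × 34.18 = 24.3 g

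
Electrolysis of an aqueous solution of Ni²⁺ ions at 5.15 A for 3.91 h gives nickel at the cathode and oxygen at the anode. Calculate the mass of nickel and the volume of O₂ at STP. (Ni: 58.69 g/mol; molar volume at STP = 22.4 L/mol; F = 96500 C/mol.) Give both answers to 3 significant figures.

Q = 5.15 × 14076 = 72490 C; n(e⁻) = 72490 / 96500 = 0.7512 mol
Cathode: Ni²⁺ + 2e⁻ → Ni → n(Ni) = 0.7512/2 = 0.3756 mol → 22.0 g
Anode: 2H₂O → O₂ + 4H⁺ + 4e⁻ → n(O₂) = 0.7512/4 = 0.1878 mol → 4.21 L

22.0 g Ni; 4.21 L O₂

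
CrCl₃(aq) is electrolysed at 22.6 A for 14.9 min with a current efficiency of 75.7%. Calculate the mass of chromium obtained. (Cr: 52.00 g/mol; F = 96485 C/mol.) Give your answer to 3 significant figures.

Q = 22.6 × 894 = 20200 C
n(e⁻) = 20200 / 96485 = 0.2094 mol
Cr³⁺ + 3e⁻ → Cr, so theoretical m(Cr) = 0.06980 × 52.00 = 3.630 g
Actual mass = 75.7% × 3.630 = 2.75 g

2.75 g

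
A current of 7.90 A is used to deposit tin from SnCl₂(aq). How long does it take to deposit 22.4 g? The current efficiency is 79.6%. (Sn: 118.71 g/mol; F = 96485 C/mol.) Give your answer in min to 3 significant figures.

96.5 min

n(Sn) = 22.4 / 118.71 = 0.1887 mol
Sn²⁺ + 2e⁻ → Sn, so n(e⁻) = 2 × 0.1887 = 0.3774 mol
Q = 0.3774 × 96485 / 0.796 = 45750 C
t = Q / I = 45750 / 7.90 = 5791 s = 96.5 min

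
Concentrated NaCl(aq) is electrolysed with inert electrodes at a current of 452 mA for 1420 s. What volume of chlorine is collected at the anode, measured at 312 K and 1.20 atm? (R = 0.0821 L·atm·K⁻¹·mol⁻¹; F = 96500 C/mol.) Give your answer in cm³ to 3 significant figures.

71.0 cm³

Q = 0.452 A × 1420 s = 641.8 C
Moles of electrons = 641.8 / 96500 = 0.006651 mol
2Cl⁻ → Cl₂ + 2e⁻, so n(Cl₂) = 0.006651 / 2 = 0.003326 mol
V = nRT/P = 0.003326 × 0.0821 × 312 / 1.20 = 0.07100 L
= 71.0 cm³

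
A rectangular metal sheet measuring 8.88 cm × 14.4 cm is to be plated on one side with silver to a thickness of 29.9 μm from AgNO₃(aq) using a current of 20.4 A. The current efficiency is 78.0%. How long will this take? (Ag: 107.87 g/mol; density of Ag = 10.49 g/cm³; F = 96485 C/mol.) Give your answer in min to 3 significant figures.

3.76 min

Plated area = 8.88 × 14.4 = 127.9 cm²
Volume = 127.9 × 29.9×10⁻⁴ cm = 0.3824 cm³
m(Ag) = 0.3824 × 10.49 = 4.011 g
n(Ag) = 4.011 / 107.87 = 0.03718 mol; n(e⁻) = 0.03718 mol
Q = 0.03718 × 96485 / 0.780 = 4599 C
t = 4599 / 20.4 = 225.4 s = 3.76 min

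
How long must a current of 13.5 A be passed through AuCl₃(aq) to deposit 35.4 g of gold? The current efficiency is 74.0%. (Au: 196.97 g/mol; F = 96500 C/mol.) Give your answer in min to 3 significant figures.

n(Au) = 35.4 / 196.97 = 0.1797 mol
Au³⁺ + 3e⁻ → Au, so n(e⁻) = 3 × 0.1797 = 0.5391 mol
Q = 0.5391 × 96500 / 0.740 = 70300 C
t = Q / I = 70300 / 13.5 = 5207 s = 86.8 min

86.8 min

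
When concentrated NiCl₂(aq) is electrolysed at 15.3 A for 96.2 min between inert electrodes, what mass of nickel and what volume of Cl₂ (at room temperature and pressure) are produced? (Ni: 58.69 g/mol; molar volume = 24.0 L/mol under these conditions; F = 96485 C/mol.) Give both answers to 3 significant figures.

26.9 g Ni; 11.0 L Cl₂

Q = 15.3 × 5772 = 88310 C; n(e⁻) = 88310 / 96485 = 0.9153 mol
Cathode: Ni²⁺ + 2e⁻ → Ni → n(Ni) = 0.9153/2 = 0.4577 mol → 26.9 g
Anode: 2Cl⁻ → Cl₂ + 2e⁻ → n(Cl₂) = 0.9153/2 = 0.4577 mol → 11.0 L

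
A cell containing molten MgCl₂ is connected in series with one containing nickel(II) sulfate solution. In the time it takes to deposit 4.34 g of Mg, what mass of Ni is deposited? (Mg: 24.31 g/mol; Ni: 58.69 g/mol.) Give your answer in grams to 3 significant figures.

n(Mg) = 4.34 / 24.31 = 0.1785 mol
Mg²⁺ + 2e⁻ → Mg, so n(e⁻) = 2 × 0.1785 = 0.3570 mol
The cells are in series, so the same charge (and hence the same n(e⁻) = 0.3570 mol) passes through both.
Ni²⁺ + 2e⁻ → Ni, so n(Ni) = 0.3570 / 2 = 0.1785 mol
m(Ni) = 0.1785 × 58.69 = 10.5 g

10.5 g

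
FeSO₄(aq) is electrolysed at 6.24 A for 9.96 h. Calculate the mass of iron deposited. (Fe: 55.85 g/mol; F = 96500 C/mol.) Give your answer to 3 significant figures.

Charge passed = 6.24 × 35856 = 2.237×10^5 C
n(e⁻) = Q/F = 2.237×10^5/96500 = 2.318 mol
Fe²⁺ + 2e⁻ → Fe, so n(Fe) = 2.318 / 2 = 1.159 mol
m = 1.159 × 55.85 = 64.7 g

64.7 g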